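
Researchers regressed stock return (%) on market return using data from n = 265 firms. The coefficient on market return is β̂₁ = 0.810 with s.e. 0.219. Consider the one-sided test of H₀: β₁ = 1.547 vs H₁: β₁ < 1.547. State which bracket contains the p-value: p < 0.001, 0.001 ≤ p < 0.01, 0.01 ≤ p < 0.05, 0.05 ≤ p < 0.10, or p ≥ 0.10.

p < 0.001

t = (0.810 − 1.547) / 0.219 = -3.365.
df = n − 2 = 265 − 2 = 263.
One-sided p = P(T_{263} < t) ≈ 0.0004.
So p < 0.001.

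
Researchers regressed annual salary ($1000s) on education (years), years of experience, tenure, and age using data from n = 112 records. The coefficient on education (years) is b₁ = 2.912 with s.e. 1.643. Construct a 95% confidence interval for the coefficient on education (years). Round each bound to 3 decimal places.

(-0.345, 6.169)

df = n − k − 1 = 112 − 4 − 1 = 107.
t* = t_{0.025, 107} = 1.982383.
Margin = t* × SE = 1.982383 × 1.643 = 3.25706.
CI: 2.912 ± 3.25706 → (-0.345, 6.169).
With 95% confidence, each one-unit increase in education (years) is associated with a change of between -0.345 and 6.169 $1000s in annual salary, holding the other predictors fixed.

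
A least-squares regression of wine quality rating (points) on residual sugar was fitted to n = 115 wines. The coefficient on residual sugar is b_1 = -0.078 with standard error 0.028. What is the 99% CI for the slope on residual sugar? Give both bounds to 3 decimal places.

(-0.151, -0.005)

df = n − 2 = 115 − 2 = 113.
t* = t_{0.005, 113} = 2.620039.
Margin = t* × SE = 2.620039 × 0.028 = 0.07336.
CI: -0.078 ± 0.07336 → (-0.151, -0.005).
With 99% confidence, each one-unit increase in residual sugar is associated with a change of between -0.151 and -0.005 points in wine quality rating.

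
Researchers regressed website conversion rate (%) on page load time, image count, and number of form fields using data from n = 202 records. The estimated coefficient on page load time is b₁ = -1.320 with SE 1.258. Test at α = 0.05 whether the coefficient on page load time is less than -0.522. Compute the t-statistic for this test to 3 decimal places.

t = -0.634

H₀: β₁ = -0.522 vs H₁: β₁ < -0.522.
t = (b₁ − β₁⁰)/SE = (-1.320 − (-0.522)) / 1.258 = -0.634.
df = n − k − 1 = 202 − 3 − 1 = 198.
One-sided p ≈ 0.2633, which is ≥ 0.05, so fail to reject H₀.
The data do not give significant evidence that the true slope on page load time is below -0.522 % per unit, holding the other predictors fixed.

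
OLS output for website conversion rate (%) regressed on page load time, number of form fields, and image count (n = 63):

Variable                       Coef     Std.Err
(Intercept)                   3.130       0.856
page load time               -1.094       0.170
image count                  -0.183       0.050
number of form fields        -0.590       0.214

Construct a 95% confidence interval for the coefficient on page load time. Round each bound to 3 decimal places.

(-1.434, -0.754)

Read off: b = -1.094, SE = 0.170 for page load time.
df = n − k − 1 = 63 − 3 − 1 = 59.
t* = t_{0.025, 59} = 2.000995.
Margin = t* × SE = 2.000995 × 0.170 = 0.34017.
CI: -1.094 ± 0.34017 → (-1.434, -0.754).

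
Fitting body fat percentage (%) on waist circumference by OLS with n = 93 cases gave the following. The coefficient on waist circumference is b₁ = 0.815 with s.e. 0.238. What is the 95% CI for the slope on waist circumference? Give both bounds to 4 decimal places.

df = n − 2 = 93 − 2 = 91.
t* = t_{0.025, 91} = 1.986377.
Margin = t* × SE = 1.986377 × 0.238 = 0.472758.
CI: 0.815 ± 0.472758 → (0.3422, 1.2878).
With 95% confidence, each one-unit increase in waist circumference is associated with a change of between 0.3422 and 1.2878 % in body fat percentage.

(0.3422, 1.2878)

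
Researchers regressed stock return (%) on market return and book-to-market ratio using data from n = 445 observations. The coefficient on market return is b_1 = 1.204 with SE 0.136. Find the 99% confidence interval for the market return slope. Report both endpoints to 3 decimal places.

df = n − k − 1 = 445 − 2 − 1 = 442.
t* = t_{0.005, 442} = 2.586998.
Margin = t* × SE = 2.586998 × 0.136 = 0.35183.
CI: 1.204 ± 0.35183 → (0.852, 1.556).
With 99% confidence, each one-unit increase in market return is associated with a change of between 0.852 and 1.556 % in stock return, holding the other predictors fixed.

(0.852, 1.556)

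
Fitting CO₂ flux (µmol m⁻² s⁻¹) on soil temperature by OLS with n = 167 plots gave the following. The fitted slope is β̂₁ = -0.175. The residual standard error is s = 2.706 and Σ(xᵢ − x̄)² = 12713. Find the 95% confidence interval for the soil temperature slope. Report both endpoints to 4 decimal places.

(-0.2224, -0.1276)

SE(β̂₁) = s/√Sₓₓ = 2.706/√12713 = 0.0239996.
df = n − 2 = 165.
t* = t_{0.025, 165} = 1.974446.
Margin = t* × SE = 1.974446 × 0.0239996 = 0.047386.
CI: -0.175 ± 0.047386 → (-0.2224, -0.1276).
With 95% confidence, each one-unit increase in soil temperature is associated with a change of between -0.2224 and -0.1276 µmol m⁻² s⁻¹ in CO₂ flux.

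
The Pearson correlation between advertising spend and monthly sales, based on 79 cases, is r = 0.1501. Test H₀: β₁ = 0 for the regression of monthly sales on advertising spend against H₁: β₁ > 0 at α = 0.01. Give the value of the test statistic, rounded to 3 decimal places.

t = r·√(n − 2)/√(1 − r²) = 0.1501·√77/√0.97747 = 1.332.
df = n − 2 = 77.
One-sided p ≈ 0.0934, which is ≥ 0.01, so fail to reject H₀.
The data do not give significant evidence of a linear association between advertising spend and monthly sales.

t = 1.332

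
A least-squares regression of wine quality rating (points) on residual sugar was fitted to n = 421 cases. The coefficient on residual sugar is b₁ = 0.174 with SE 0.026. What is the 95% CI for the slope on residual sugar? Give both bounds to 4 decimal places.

(0.1229, 0.2251)

df = n − 2 = 421 − 2 = 419.
t* = t_{0.025, 419} = 1.965642.
Margin = t* × SE = 1.965642 × 0.026 = 0.051107.
CI: 0.174 ± 0.051107 → (0.1229, 0.2251).
With 95% confidence, each one-unit increase in residual sugar is associated with a change of between 0.1229 and 0.2251 points in wine quality rating.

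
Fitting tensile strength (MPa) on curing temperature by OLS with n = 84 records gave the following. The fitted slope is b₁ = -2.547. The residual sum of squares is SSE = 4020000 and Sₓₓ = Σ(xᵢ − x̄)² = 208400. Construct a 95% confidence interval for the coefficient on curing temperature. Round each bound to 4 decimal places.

(-3.5119, -1.5821)

MSE = SSE/(n − 2) = 4020000/82 = 49024.4.
SE(b₁) = √(MSE/Sₓₓ) = √(49024.4/208400) = 0.485017.
df = n − 2 = 82.
t* = t_{0.025, 82} = 1.989319.
Margin = t* × SE = 1.989319 × 0.485017 = 0.964854.
CI: -2.547 ± 0.964854 → (-3.5119, -1.5821).
With 95% confidence, each one-unit increase in curing temperature is associated with a change of between -3.5119 and -1.5821 MPa in tensile strength.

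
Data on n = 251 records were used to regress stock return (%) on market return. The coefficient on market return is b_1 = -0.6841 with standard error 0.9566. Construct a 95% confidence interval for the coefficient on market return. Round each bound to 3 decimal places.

df = n − 2 = 251 − 2 = 249.
t* = t_{0.025, 249} = 1.969537.
Margin = t* × SE = 1.969537 × 0.9566 = 1.88406.
CI: -0.6841 ± 1.88406 → (-2.568, 1.200).
With 95% confidence, each one-unit increase in market return is associated with a change of between -2.568 and 1.200 % in stock return.

(-2.568, 1.200)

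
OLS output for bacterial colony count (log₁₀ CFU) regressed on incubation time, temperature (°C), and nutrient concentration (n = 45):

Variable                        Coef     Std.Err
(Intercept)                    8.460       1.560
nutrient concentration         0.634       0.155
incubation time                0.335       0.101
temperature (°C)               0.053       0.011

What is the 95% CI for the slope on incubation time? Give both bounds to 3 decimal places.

(0.131, 0.539)

Read off: b = 0.335, SE = 0.101 for incubation time.
df = n − k − 1 = 45 − 3 − 1 = 41.
t* = t_{0.025, 41} = 2.019541.
Margin = t* × SE = 2.019541 × 0.101 = 0.20397.
CI: 0.335 ± 0.20397 → (0.131, 0.539).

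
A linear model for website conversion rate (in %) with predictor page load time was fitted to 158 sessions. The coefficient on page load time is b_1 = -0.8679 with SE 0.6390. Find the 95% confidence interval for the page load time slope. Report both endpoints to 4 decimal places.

df = n − 2 = 158 − 2 = 156.
t* = t_{0.025, 156} = 1.975288.
Margin = t* × SE = 1.975288 × 0.6390 = 1.262209.
CI: -0.8679 ± 1.262209 → (-2.1301, 0.3943).
With 95% confidence, each one-unit increase in page load time is associated with a change of between -2.1301 and 0.3943 % in website conversion rate.

(-2.1301, 0.3943)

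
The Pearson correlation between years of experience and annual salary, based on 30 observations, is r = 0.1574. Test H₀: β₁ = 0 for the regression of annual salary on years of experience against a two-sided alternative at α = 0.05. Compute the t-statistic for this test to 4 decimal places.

t = 0.8434

t = r·√(n − 2)/√(1 − r²) = 0.1574·√28/√0.975225 = 0.8434.
df = n − 2 = 28.
Two-sided p ≈ 0.4062, which is ≥ 0.05, so fail to reject H₀.
The data do not give significant evidence of a linear association between years of experience and annual salary.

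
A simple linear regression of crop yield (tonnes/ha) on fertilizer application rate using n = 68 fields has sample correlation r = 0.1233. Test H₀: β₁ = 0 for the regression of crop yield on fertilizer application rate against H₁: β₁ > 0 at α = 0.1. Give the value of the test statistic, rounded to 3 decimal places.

t = r·√(n − 2)/√(1 − r²) = 0.1233·√66/√0.984797 = 1.009.
df = n − 2 = 66.
One-sided p ≈ 0.1582, which is ≥ 0.1, so fail to reject H₀.
The data do not give significant evidence of a linear association between fertilizer application rate and crop yield.

t = 1.009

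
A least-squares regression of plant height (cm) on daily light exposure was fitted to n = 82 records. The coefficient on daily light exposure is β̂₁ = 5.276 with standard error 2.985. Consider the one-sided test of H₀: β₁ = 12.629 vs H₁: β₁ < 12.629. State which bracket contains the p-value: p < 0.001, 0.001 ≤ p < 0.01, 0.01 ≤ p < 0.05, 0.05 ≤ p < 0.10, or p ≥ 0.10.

0.001 ≤ p < 0.01

t = (5.276 − 12.629) / 2.985 = -2.463.
df = n − 2 = 82 − 2 = 80.
One-sided p = P(T_{80} < t) ≈ 0.0080.
So 0.001 ≤ p < 0.01.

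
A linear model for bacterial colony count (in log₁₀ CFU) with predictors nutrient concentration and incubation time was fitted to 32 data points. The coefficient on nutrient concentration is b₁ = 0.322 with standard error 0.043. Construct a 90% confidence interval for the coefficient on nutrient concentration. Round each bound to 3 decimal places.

df = n − k − 1 = 32 − 2 − 1 = 29.
t* = t_{0.05, 29} = 1.699127.
Margin = t* × SE = 1.699127 × 0.043 = 0.07306.
CI: 0.322 ± 0.07306 → (0.249, 0.395).
With 90% confidence, each one-unit increase in nutrient concentration is associated with a change of between 0.249 and 0.395 log₁₀ CFU in bacterial colony count, holding the other predictors fixed.

(0.249, 0.395)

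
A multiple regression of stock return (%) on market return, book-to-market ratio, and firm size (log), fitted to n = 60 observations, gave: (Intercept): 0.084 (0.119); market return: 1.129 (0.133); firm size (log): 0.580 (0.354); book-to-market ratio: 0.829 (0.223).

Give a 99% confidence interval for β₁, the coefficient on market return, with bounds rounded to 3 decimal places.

(0.774, 1.484)

Read off: b = 1.129, SE = 0.133 for market return.
df = n − k − 1 = 60 − 3 − 1 = 56.
t* = t_{0.005, 56} = 2.666512.
Margin = t* × SE = 2.666512 × 0.133 = 0.35465.
CI: 1.129 ± 0.35465 → (0.774, 1.484).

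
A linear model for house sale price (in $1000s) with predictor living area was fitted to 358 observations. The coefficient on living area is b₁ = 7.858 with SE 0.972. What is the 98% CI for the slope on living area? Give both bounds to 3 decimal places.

(5.587, 10.129)

df = n − 2 = 358 − 2 = 356.
t* = t_{0.01, 356} = 2.336868.
Margin = t* × SE = 2.336868 × 0.972 = 2.27144.
CI: 7.858 ± 2.27144 → (5.587, 10.129).
With 98% confidence, each one-unit increase in living area is associated with a change of between 5.587 and 10.129 $1000s in house sale price.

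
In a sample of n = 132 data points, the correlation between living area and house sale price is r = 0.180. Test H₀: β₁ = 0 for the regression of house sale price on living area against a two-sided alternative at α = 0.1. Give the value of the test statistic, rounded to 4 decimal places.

t = r·√(n − 2)/√(1 − r²) = 0.180·√130/√0.9676 = 2.0864.
df = n − 2 = 130.
Two-sided p ≈ 0.0389, which is < 0.1, so reject H₀.
There is evidence of a linear association between living area and house sale price.

t = 2.0864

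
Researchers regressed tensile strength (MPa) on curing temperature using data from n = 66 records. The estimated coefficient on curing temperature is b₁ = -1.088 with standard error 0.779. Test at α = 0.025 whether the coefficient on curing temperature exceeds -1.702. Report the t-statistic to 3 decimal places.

t = 0.788

H₀: β₁ = -1.702 vs H₁: β₁ > -1.702.
t = (b₁ − β₁⁰)/SE = (-1.088 − (-1.702)) / 0.779 = 0.788.
df = n − 2 = 66 − 2 = 64.
One-sided p ≈ 0.2167, which is ≥ 0.025, so fail to reject H₀.
The data do not give significant evidence that the true slope on curing temperature exceeds -1.702 MPa per unit.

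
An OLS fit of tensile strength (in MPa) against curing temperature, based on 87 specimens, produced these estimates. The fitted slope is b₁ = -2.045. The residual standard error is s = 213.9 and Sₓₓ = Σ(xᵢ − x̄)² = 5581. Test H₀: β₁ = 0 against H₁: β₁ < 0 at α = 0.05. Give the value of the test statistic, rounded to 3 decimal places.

SE(b₁) = s/√Sₓₓ = 213.9/√5581 = 2.86322.
t = -2.045 / 2.86322 = -0.714.
df = n − 2 = 85.
One-sided p ≈ 0.2385, which is ≥ 0.05, so fail to reject H₀.
The data do not give significant evidence that the true slope on curing temperature is negative.

t = -0.714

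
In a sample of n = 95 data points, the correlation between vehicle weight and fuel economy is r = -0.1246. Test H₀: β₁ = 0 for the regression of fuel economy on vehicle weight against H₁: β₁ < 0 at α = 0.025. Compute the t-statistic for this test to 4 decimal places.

t = r·√(n − 2)/√(1 − r²) = -0.1246·√93/√0.984475 = -1.2110.
df = n − 2 = 93.
One-sided p ≈ 0.1145, which is ≥ 0.025, so fail to reject H₀.
The data do not give significant evidence of a linear association between vehicle weight and fuel economy.

t = -1.2110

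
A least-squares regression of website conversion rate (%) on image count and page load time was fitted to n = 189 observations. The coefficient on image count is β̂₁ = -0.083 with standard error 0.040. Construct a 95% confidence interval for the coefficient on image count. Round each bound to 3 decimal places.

df = n − k − 1 = 189 − 2 − 1 = 186.
t* = t_{0.025, 186} = 1.9728.
Margin = t* × SE = 1.9728 × 0.040 = 0.07891.
CI: -0.083 ± 0.07891 → (-0.162, -0.004).
With 95% confidence, each one-unit increase in image count is associated with a change of between -0.162 and -0.004 % in website conversion rate, holding the other predictors fixed.

(-0.162, -0.004)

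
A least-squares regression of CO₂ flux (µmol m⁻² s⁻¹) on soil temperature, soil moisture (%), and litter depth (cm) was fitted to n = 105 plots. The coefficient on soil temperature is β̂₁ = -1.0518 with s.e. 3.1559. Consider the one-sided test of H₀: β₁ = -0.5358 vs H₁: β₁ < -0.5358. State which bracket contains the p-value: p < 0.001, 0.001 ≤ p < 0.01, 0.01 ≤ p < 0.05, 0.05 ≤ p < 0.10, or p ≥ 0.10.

p ≥ 0.10

t = (-1.0518 − (-0.5358)) / 3.1559 = -0.164.
df = n − k − 1 = 105 − 3 − 1 = 101.
One-sided p = P(T_{101} < t) ≈ 0.4352.
So p ≥ 0.10.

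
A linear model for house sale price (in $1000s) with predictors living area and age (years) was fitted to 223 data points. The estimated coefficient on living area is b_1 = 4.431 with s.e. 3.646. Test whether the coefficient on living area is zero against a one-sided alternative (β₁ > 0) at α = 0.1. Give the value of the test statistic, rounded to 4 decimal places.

t = 1.2153

H₀: β₁ = 0 vs H₁: β₁ > 0.
t = (b_1 − β₁⁰)/SE = 4.431 / 3.646 = 1.2153.
df = n − k − 1 = 223 − 2 − 1 = 220.
One-sided p ≈ 0.1128, which is ≥ 0.1, so fail to reject H₀.
The data do not give significant evidence that the true slope on living area is positive, holding the other predictors fixed.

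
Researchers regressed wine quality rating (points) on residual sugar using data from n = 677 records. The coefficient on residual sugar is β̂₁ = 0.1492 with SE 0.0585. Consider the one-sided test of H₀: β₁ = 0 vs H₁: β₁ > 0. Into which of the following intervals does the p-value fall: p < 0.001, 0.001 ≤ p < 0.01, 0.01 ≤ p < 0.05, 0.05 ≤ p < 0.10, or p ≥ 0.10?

t = 0.1492 / 0.0585 = 2.550.
df = n − 2 = 677 − 2 = 675.
One-sided p = P(T_{675} > t) ≈ 0.0055.
So 0.001 ≤ p < 0.01.

0.001 ≤ p < 0.01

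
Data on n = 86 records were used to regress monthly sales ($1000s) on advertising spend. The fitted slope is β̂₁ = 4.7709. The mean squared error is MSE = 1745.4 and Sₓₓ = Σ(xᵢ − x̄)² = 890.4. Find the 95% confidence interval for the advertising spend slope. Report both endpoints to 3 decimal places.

SE(β̂₁) = √(MSE/Sₓₓ) = √(1745.4/890.4) = 1.40009.
df = n − 2 = 84.
t* = t_{0.025, 84} = 1.98861.
Margin = t* × SE = 1.98861 × 1.40009 = 2.78423.
CI: 4.7709 ± 2.78423 → (1.987, 7.555).
With 95% confidence, each one-unit increase in advertising spend is associated with a change of between 1.987 and 7.555 $1000s in monthly sales.

(1.987, 7.555)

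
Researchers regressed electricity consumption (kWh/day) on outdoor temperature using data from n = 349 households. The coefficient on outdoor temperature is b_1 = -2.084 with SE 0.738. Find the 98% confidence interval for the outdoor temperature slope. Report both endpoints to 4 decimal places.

(-3.8088, -0.3592)

df = n − 2 = 349 − 2 = 347.
t* = t_{0.01, 347} = 2.337142.
Margin = t* × SE = 2.337142 × 0.738 = 1.724811.
CI: -2.084 ± 1.724811 → (-3.8088, -0.3592).
With 98% confidence, each one-unit increase in outdoor temperature is associated with a change of between -3.8088 and -0.3592 kWh/day in electricity consumption.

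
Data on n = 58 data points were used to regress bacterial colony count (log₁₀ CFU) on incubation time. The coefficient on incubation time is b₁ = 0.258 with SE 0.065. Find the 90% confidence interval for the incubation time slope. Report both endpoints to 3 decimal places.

df = n − 2 = 58 − 2 = 56.
t* = t_{0.05, 56} = 1.672522.
Margin = t* × SE = 1.672522 × 0.065 = 0.10871.
CI: 0.258 ± 0.10871 → (0.149, 0.367).
With 90% confidence, each one-unit increase in incubation time is associated with a change of between 0.149 and 0.367 log₁₀ CFU in bacterial colony count.

(0.149, 0.367)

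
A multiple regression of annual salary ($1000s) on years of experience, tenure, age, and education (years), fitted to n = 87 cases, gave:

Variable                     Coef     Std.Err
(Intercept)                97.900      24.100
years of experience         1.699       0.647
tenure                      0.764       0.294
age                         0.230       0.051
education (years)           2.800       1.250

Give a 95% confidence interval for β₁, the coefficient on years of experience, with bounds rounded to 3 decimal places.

Read off: b = 1.699, SE = 0.647 for years of experience.
df = n − k − 1 = 87 − 4 − 1 = 82.
t* = t_{0.025, 82} = 1.989319.
Margin = t* × SE = 1.989319 × 0.647 = 1.28709.
CI: 1.699 ± 1.28709 → (0.412, 2.986).

(0.412, 2.986)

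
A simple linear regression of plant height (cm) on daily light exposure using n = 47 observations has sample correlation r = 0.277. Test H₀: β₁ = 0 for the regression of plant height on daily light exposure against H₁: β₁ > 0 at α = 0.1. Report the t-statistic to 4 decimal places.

t = 1.9338

t = r·√(n − 2)/√(1 − r²) = 0.277·√45/√0.923271 = 1.9338.
df = n − 2 = 45.
One-sided p ≈ 0.0297, which is < 0.1, so reject H₀.
There is evidence of a linear association between daily light exposure and plant height.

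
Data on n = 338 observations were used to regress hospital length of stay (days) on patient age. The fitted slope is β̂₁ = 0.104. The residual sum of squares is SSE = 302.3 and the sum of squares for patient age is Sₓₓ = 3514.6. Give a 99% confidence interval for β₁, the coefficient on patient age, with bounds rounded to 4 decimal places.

MSE = SSE/(n − 2) = 302.3/336 = 0.899702.
SE(β̂₁) = √(MSE/Sₓₓ) = √(0.899702/3514.6) = 0.0159997.
df = n − 2 = 336.
t* = t_{0.005, 336} = 2.59054.
Margin = t* × SE = 2.59054 × 0.0159997 = 0.041448.
CI: 0.104 ± 0.041448 → (0.0626, 0.1454).
With 99% confidence, each one-unit increase in patient age is associated with a change of between 0.0626 and 0.1454 days in hospital length of stay.

(0.0626, 0.1454)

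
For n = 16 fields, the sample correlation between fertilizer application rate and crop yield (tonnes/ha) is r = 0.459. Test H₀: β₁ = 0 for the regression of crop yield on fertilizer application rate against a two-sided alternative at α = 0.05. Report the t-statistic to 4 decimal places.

t = 1.9331

t = r·√(n − 2)/√(1 − r²) = 0.459·√14/√0.789319 = 1.9331.
df = n − 2 = 14.
Two-sided p ≈ 0.0737, which is ≥ 0.05, so fail to reject H₀.
The data do not give significant evidence of a linear association between fertilizer application rate and crop yield.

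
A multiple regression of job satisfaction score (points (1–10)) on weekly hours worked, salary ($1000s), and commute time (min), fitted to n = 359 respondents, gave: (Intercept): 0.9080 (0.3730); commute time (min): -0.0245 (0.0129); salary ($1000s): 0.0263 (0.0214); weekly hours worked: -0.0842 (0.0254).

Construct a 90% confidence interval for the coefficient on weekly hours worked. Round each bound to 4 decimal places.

(-0.1261, -0.0423)

Read off: b = -0.0842, SE = 0.0254 for weekly hours worked.
df = n − k − 1 = 359 − 3 − 1 = 355.
t* = t_{0.05, 355} = 1.649157.
Margin = t* × SE = 1.649157 × 0.0254 = 0.041889.
CI: -0.0842 ± 0.041889 → (-0.1261, -0.0423).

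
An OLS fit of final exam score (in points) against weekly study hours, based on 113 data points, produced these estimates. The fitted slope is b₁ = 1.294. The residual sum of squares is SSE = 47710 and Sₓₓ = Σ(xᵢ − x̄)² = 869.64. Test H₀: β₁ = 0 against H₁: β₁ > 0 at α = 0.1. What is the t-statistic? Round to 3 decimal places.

t = 1.841

MSE = SSE/(n − 2) = 47710/111 = 429.82.
SE(b₁) = √(MSE/Sₓₓ) = √(429.82/869.64) = 0.703029.
t = 1.294 / 0.703029 = 1.841.
df = n − 2 = 111.
One-sided p ≈ 0.0342, which is < 0.1, so reject H₀.
There is evidence that the true slope on weekly study hours is positive.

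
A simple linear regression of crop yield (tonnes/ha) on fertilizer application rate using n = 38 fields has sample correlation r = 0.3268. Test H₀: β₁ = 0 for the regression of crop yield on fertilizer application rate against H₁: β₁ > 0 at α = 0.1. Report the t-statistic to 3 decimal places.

t = 2.075

t = r·√(n − 2)/√(1 − r²) = 0.3268·√36/√0.893202 = 2.075.
df = n − 2 = 36.
One-sided p ≈ 0.0226, which is < 0.1, so reject H₀.
There is evidence of a linear association between fertilizer application rate and crop yield.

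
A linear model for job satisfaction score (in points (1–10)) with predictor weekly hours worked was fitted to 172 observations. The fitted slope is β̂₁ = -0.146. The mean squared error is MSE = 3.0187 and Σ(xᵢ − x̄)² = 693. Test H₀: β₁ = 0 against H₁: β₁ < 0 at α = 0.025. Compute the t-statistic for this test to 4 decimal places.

SE(β̂₁) = √(MSE/Sₓₓ) = √(3.0187/693) = 0.0659999.
t = -0.146 / 0.0659999 = -2.2121.
df = n − 2 = 170.
One-sided p ≈ 0.0141, which is < 0.025, so reject H₀.
There is evidence that the true slope on weekly hours worked is negative.

t = -2.2121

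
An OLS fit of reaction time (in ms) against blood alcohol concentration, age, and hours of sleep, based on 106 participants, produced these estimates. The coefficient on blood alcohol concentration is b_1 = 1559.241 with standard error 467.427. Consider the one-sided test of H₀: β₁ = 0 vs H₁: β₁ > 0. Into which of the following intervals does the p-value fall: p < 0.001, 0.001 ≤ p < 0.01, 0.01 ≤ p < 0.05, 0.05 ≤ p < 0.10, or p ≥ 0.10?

p < 0.001

t = 1559.241 / 467.427 = 3.336.
df = n − k − 1 = 106 − 3 − 1 = 102.
One-sided p = P(T_{102} > t) ≈ 0.0006.
So p < 0.001.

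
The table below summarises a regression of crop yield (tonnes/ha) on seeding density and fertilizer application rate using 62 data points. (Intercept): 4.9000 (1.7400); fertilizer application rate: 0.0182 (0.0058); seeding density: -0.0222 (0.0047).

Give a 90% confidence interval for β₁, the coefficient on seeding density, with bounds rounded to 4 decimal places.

Read off: b = -0.0222, SE = 0.0047 for seeding density.
df = n − k − 1 = 62 − 2 − 1 = 59.
t* = t_{0.05, 59} = 1.671093.
Margin = t* × SE = 1.671093 × 0.0047 = 0.007854.
CI: -0.0222 ± 0.007854 → (-0.0301, -0.0143).

(-0.0301, -0.0143)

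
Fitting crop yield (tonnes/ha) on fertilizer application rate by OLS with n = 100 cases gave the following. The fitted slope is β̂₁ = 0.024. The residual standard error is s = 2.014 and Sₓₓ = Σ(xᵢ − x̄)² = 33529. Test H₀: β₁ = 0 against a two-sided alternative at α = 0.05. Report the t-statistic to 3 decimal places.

t = 2.182

SE(β̂₁) = s/√Sₓₓ = 2.014/√33529 = 0.0109989.
t = 0.024 / 0.0109989 = 2.182.
df = n − 2 = 98.
Two-sided p ≈ 0.0315, which is < 0.05, so reject H₀.
There is evidence that fertilizer application rate is associated with crop yield.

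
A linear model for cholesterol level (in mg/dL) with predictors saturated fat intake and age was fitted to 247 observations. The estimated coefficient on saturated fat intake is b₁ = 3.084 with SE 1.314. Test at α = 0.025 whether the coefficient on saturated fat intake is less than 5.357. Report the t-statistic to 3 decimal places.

t = -1.730

H₀: β₁ = 5.357 vs H₁: β₁ < 5.357.
t = (b₁ − β₁⁰)/SE = (3.084 − 5.357) / 1.314 = -1.730.
df = n − k − 1 = 247 − 2 − 1 = 244.
One-sided p ≈ 0.0425, which is ≥ 0.025, so fail to reject H₀.
The data do not give significant evidence that the true slope on saturated fat intake is below 5.357 mg/dL per unit, holding the other predictors fixed.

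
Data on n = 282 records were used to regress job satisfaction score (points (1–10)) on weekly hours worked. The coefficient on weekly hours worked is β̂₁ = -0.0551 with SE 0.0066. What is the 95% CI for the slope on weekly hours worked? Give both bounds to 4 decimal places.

df = n − 2 = 282 − 2 = 280.
t* = t_{0.025, 280} = 1.968472.
Margin = t* × SE = 1.968472 × 0.0066 = 0.012992.
CI: -0.0551 ± 0.012992 → (-0.0681, -0.0421).
With 95% confidence, each one-unit increase in weekly hours worked is associated with a change of between -0.0681 and -0.0421 points (1–10) in job satisfaction score.

(-0.0681, -0.0421)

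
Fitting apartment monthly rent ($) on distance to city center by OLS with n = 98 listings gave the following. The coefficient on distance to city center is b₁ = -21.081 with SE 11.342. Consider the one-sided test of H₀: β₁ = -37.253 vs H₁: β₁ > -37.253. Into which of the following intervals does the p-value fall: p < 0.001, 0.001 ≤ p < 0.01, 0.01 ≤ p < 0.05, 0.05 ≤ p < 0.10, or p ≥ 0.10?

0.05 ≤ p < 0.10

t = (-21.081 − (-37.253)) / 11.342 = 1.426.
df = n − 2 = 98 − 2 = 96.
One-sided p = P(T_{96} > t) ≈ 0.0786.
So 0.05 ≤ p < 0.10.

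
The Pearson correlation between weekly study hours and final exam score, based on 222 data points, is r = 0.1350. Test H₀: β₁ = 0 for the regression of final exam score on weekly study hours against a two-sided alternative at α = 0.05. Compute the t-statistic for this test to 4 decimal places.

t = 2.0209

t = r·√(n − 2)/√(1 − r²) = 0.1350·√220/√0.981775 = 2.0209.
df = n − 2 = 220.
Two-sided p ≈ 0.0445, which is < 0.05, so reject H₀.
There is evidence of a linear association between weekly study hours and final exam score.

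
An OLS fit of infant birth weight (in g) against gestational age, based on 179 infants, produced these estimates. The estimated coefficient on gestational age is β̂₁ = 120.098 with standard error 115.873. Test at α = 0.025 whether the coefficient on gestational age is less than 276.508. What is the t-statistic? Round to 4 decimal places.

H₀: β₁ = 276.508 vs H₁: β₁ < 276.508.
t = (β̂₁ − β₁⁰)/SE = (120.098 − 276.508) / 115.873 = -1.3498.
df = n − 2 = 179 − 2 = 177.
One-sided p ≈ 0.0894, which is ≥ 0.025, so fail to reject H₀.
The data do not give significant evidence that the true slope on gestational age is below 276.508 g per unit.

t = -1.3498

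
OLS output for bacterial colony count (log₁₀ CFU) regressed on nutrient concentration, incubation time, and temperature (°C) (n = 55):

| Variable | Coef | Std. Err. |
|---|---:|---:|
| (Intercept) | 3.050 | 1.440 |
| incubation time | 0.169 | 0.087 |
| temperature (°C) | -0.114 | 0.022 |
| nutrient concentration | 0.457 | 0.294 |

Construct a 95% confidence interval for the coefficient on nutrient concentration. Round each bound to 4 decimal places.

(-0.1332, 1.0472)

Read off: b = 0.457, SE = 0.294 for nutrient concentration.
df = n − k − 1 = 55 − 3 − 1 = 51.
t* = t_{0.025, 51} = 2.007584.
Margin = t* × SE = 2.007584 × 0.294 = 0.590230.
CI: 0.457 ± 0.590230 → (-0.1332, 1.0472).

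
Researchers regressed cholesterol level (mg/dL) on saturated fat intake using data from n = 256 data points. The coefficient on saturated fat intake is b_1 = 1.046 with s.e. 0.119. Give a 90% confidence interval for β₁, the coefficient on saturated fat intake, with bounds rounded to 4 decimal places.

df = n − 2 = 256 − 2 = 254.
t* = t_{0.05, 254} = 1.650875.
Margin = t* × SE = 1.650875 × 0.119 = 0.196454.
CI: 1.046 ± 0.196454 → (0.8495, 1.2425).
With 90% confidence, each one-unit increase in saturated fat intake is associated with a change of between 0.8495 and 1.2425 mg/dL in cholesterol level.

(0.8495, 1.2425)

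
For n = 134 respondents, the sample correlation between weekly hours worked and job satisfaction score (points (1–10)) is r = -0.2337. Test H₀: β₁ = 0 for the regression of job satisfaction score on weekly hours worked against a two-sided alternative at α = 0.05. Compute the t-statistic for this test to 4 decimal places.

t = -2.7615

t = r·√(n − 2)/√(1 − r²) = -0.2337·√132/√0.945384 = -2.7615.
df = n − 2 = 132.
Two-sided p ≈ 0.0066, which is < 0.05, so reject H₀.
There is evidence of a linear association between weekly hours worked and job satisfaction score.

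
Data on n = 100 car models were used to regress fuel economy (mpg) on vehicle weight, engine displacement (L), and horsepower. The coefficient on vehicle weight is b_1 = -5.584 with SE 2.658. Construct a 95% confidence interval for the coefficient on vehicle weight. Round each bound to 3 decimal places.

df = n − k − 1 = 100 − 3 − 1 = 96.
t* = t_{0.025, 96} = 1.984984.
Margin = t* × SE = 1.984984 × 2.658 = 5.27609.
CI: -5.584 ± 5.27609 → (-10.860, -0.308).
With 95% confidence, each one-unit increase in vehicle weight is associated with a change of between -10.860 and -0.308 mpg in fuel economy, holding the other predictors fixed.

(-10.860, -0.308)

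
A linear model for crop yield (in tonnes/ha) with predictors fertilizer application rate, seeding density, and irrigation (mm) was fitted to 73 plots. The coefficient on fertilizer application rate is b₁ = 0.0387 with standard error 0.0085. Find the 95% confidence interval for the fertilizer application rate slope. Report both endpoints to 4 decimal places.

df = n − k − 1 = 73 − 3 − 1 = 69.
t* = t_{0.025, 69} = 1.994945.
Margin = t* × SE = 1.994945 × 0.0085 = 0.016957.
CI: 0.0387 ± 0.016957 → (0.0217, 0.0557).
With 95% confidence, each one-unit increase in fertilizer application rate is associated with a change of between 0.0217 and 0.0557 tonnes/ha in crop yield, holding the other predictors fixed.

(0.0217, 0.0557)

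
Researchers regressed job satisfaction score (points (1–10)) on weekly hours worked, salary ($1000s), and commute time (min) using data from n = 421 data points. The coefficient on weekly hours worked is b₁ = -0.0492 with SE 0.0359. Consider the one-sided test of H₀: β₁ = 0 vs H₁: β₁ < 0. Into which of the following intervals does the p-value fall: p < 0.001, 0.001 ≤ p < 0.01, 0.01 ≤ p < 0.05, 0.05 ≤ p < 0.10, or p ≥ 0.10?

0.05 ≤ p < 0.10

t = -0.0492 / 0.0359 = -1.370.
df = n − k − 1 = 421 − 3 − 1 = 417.
One-sided p = P(T_{417} < t) ≈ 0.0856.
So 0.05 ≤ p < 0.10.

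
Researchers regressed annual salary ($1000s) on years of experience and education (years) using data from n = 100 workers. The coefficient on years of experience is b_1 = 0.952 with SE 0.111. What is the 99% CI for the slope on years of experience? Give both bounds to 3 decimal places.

df = n − k − 1 = 100 − 2 − 1 = 97.
t* = t_{0.005, 97} = 2.627468.
Margin = t* × SE = 2.627468 × 0.111 = 0.29165.
CI: 0.952 ± 0.29165 → (0.660, 1.244).
With 99% confidence, each one-unit increase in years of experience is associated with a change of between 0.660 and 1.244 $1000s in annual salary, holding the other predictors fixed.

(0.660, 1.244)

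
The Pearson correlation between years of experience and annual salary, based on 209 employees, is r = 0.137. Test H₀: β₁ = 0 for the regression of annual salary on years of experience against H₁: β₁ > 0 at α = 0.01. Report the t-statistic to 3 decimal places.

t = 1.990

t = r·√(n − 2)/√(1 − r²) = 0.137·√207/√0.981231 = 1.990.
df = n − 2 = 207.
One-sided p ≈ 0.0240, which is ≥ 0.01, so fail to reject H₀.
The data do not give significant evidence of a linear association between years of experience and annual salary.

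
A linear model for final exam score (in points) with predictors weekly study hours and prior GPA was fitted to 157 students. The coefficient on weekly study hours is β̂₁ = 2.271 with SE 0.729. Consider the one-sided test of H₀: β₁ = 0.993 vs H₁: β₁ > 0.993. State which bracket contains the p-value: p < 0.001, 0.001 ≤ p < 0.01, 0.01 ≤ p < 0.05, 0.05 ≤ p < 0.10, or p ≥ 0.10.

0.01 ≤ p < 0.05

t = (2.271 − 0.993) / 0.729 = 1.753.
df = n − k − 1 = 157 − 2 − 1 = 154.
One-sided p = P(T_{154} > t) ≈ 0.0408.
So 0.01 ≤ p < 0.05.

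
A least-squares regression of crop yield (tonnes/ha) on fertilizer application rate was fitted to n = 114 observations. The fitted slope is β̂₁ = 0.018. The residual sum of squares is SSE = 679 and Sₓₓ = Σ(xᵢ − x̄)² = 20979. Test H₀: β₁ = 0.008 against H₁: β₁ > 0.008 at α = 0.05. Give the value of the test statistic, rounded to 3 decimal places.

MSE = SSE/(n − 2) = 679/112 = 6.0625.
SE(β̂₁) = √(MSE/Sₓₓ) = √(6.0625/20979) = 0.0169994.
t = (0.018 − 0.008) / 0.0169994 = 0.588.
df = n − 2 = 112.
One-sided p ≈ 0.2788, which is ≥ 0.05, so fail to reject H₀.
The data do not give significant evidence that the true slope on fertilizer application rate exceeds 0.008 tonnes/ha per unit.

t = 0.588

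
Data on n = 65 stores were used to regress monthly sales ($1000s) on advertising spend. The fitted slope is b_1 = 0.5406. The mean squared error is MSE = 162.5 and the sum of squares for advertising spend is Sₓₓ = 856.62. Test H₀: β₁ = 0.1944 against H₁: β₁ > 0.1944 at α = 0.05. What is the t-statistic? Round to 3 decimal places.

t = 0.795

SE(b_1) = √(MSE/Sₓₓ) = √(162.5/856.62) = 0.435545.
t = (0.5406 − 0.1944) / 0.435545 = 0.795.
df = n − 2 = 63.
One-sided p ≈ 0.2148, which is ≥ 0.05, so fail to reject H₀.
The data do not give significant evidence that the true slope on advertising spend exceeds 0.1944 $1000s per unit.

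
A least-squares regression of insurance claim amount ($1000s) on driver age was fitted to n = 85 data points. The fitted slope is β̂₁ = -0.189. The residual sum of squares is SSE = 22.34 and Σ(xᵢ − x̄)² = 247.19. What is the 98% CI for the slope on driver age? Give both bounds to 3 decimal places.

(-0.267, -0.111)

MSE = SSE/(n − 2) = 22.34/83 = 0.269157.
SE(β̂₁) = √(MSE/Sₓₓ) = √(0.269157/247.19) = 0.032998.
df = n − 2 = 83.
t* = t_{0.01, 83} = 2.372119.
Margin = t* × SE = 2.372119 × 0.032998 = 0.07828.
CI: -0.189 ± 0.07828 → (-0.267, -0.111).
With 98% confidence, each one-unit increase in driver age is associated with a change of between -0.267 and -0.111 $1000s in insurance claim amount.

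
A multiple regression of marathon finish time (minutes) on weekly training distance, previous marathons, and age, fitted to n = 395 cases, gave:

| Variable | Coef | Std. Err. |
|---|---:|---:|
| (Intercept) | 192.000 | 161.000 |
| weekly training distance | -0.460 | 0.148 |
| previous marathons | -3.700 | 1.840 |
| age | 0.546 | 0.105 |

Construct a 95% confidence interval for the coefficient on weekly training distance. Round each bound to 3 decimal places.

(-0.751, -0.169)

Read off: b = -0.460, SE = 0.148 for weekly training distance.
df = n − k − 1 = 395 − 3 − 1 = 391.
t* = t_{0.025, 391} = 1.96605.
Margin = t* × SE = 1.96605 × 0.148 = 0.29098.
CI: -0.460 ± 0.29098 → (-0.751, -0.169).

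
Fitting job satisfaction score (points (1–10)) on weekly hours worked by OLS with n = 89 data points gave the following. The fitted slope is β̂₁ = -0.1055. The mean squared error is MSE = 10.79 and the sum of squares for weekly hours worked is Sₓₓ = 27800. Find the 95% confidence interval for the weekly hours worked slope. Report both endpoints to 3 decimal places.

SE(β̂₁) = √(MSE/Sₓₓ) = √(10.79/27800) = 0.019701.
df = n − 2 = 87.
t* = t_{0.025, 87} = 1.987608.
Margin = t* × SE = 1.987608 × 0.019701 = 0.03916.
CI: -0.1055 ± 0.03916 → (-0.145, -0.066).
With 95% confidence, each one-unit increase in weekly hours worked is associated with a change of between -0.145 and -0.066 points (1–10) in job satisfaction score.

(-0.145, -0.066)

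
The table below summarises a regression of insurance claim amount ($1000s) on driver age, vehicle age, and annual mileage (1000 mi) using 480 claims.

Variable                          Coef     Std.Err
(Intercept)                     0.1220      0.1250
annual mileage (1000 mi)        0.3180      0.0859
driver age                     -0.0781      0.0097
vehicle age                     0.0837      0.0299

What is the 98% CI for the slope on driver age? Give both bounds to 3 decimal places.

(-0.101, -0.055)

Read off: b = -0.0781, SE = 0.0097 for driver age.
df = n − k − 1 = 480 − 3 − 1 = 476.
t* = t_{0.01, 476} = 2.334207.
Margin = t* × SE = 2.334207 × 0.0097 = 0.02264.
CI: -0.0781 ± 0.02264 → (-0.101, -0.055).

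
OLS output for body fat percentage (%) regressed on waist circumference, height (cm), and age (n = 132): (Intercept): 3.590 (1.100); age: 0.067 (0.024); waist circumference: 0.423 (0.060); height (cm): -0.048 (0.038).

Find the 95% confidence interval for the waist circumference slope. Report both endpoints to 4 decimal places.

Read off: b = 0.423, SE = 0.060 for waist circumference.
df = n − k − 1 = 132 − 3 − 1 = 128.
t* = t_{0.025, 128} = 1.978671.
Margin = t* × SE = 1.978671 × 0.060 = 0.118720.
CI: 0.423 ± 0.118720 → (0.3043, 0.5417).

(0.3043, 0.5417)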